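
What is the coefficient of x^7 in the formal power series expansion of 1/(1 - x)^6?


The expansion 1/(1 - x)^r = sum_{k>=0} C(k + r - 1, r - 1) x^k follows from the multiset / negative-binomial theorem (or from repeated differentiation of the geometric series).
For r = 6 and k = 7:
C(12, 5) = 479001600 / (120 * 5040) = 792.

792


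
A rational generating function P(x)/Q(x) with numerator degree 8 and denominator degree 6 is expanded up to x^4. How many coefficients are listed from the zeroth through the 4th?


Expanding up to x^4 gives the coefficients for x^0, x^1, ..., x^4.
That is 4 + 1 = 5 coefficients in total.

5


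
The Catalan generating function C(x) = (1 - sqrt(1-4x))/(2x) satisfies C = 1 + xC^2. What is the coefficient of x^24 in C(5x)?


Substituting x -> 5x scales the n-th coefficient by 5^n, so [x^24] C(5x) = 5^24 * C_24.
C_24 = C(2*24, 24)/(25) = 32247603683100/25 = 1289904147324.
So 5^24 * 1289904147324 = 59604644775390625 * 1289904147324 = 76884278495550155639648437500.

76884278495550155639648437500


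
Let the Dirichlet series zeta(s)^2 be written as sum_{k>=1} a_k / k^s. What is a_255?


The Dirichlet convolution of the constant function 1 with itself gives (1 * 1)(k) = sum_{d | k} 1 = d(k), the number of positive divisors of k.
Since zeta(s) = sum_{k>=1} 1/k^s, we have zeta(s)^2 = sum_{k>=1} d(k)/k^s, so a_k = d(k).
For k = 255: the divisors are 1, 3, 5, 15, 17, 51, 85, 255.
Count = 8.

8


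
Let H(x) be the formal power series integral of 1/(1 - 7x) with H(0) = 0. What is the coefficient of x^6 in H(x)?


1/(1 - 7x) = sum_{k>=0} 7^k x^k. Integrating termwise with H(0) = 0:
H(x) = sum_{k>=0} 7^k x^(k+1) / (k+1) = sum_{m>=1} 7^(m-1) x^m / m.
For m = 6: 7^5/6 = 16807/6 = 16807/6.

16807/6


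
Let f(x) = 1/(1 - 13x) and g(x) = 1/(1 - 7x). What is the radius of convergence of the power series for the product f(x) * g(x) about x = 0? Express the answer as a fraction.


The radius of 1/(1 - 13x) is 1/13 (nearest singularity at x = 1/13), and the radius of 1/(1 - 7x) is 1/7.
The product f(x)*g(x) = 1/((1 - 13x)(1 - 7x)) has singularities at both 1/13 and 1/7, so its radius of convergence is the distance to the nearest one:
min(1/13, 1/7) = 1/13.

1/13


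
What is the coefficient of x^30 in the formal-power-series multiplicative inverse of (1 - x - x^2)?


Let the inverse be f(x) = sum_{k>=0} a_k x^k. From f(x) * (1 - x - x^2) = 1 and matching coefficients:
 x^0: a_0 = 1.
 x^1: a_1 - a_0 = 0, so a_1 = 1.
 x^k (k >= 2): a_k - a_{k-1} - a_{k-2} = 0, i.e. a_k = a_{k-1} + a_{k-2}.
This is the Fibonacci-type recurrence shifted so that a_0 = a_1 = 1.
Iterating: a_0=1, a_1=1, a_2=2, a_3=3, a_4=5, a_5=8, a_6=13, a_7=21, a_8=34, a_9=55, ...
a_30 = 1346269.

1346269


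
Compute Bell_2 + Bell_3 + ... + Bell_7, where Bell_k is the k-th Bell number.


Recall Bell_k counts set partitions of a k-set (with Bell_0 = 1 by convention).
Bell_2 through Bell_7: 2, 5, 15, 52, 203, 877
Sum = 2 + 5 + 15 + 52 + 203 + 877 = 1154.

1154


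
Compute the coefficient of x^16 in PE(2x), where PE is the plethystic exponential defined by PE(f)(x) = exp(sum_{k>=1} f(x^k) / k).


With f(x) = 2x, the exponent is sum_{k>=1} 2 x^k / k = 2 * (-ln(1 - x)). Exponentiating:
PE(2x) = exp(-2 ln(1 - x)) = 1/(1 - x)^2.
By the negative binomial expansion, [x^n] 1/(1 - x)^2 = C(n + 1, 1).
For n = 16: C(17, 1) = 17.

17


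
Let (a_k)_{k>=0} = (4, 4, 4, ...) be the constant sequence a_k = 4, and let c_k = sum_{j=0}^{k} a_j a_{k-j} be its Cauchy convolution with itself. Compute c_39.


Since a_j = 4 for all j >= 0, the convolution sum becomes
c_k = sum_{j=0}^{k} 4 * 4 = 16 * (k + 1).
Equivalently, the generating function of (a_k) is 4/(1 - x) and its square is 16/(1 - x)^2 = sum_{k>=0} 16(k + 1) x^k.
For k = 39: 16 * 40 = 640.

640


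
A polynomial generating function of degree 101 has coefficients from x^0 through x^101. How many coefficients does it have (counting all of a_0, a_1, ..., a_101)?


A polynomial of degree 101 takes the form a_0 + a_1 x + ... + a_101 x^101.
The number of coefficients is 101 + 1 = 102.

102


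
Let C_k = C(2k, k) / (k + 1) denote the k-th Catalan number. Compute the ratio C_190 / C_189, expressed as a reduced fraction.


Using C_k = (2k)! / (k! (k+1)!), the ratio C_{k+1}/C_k simplifies to
C_{k+1}/C_k = [(2k+2)! / ((k+1)! (k+2)!)] * [k! (k+1)! / (2k)!]
 = (2k+2)(2k+1) / ((k+1)(k+2)) = 2(2k+1) / (k+2).
For k = 189: 2(2*189 + 1) / (189 + 2) = 758/191 = 758/191.

758/191


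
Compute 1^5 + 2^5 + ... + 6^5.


This power sum has a closed form given by Faulhaber's formula
sum_{k=1}^{m} k^p = (1 / (p + 1)) * sum_{j=0}^{p} C(p + 1, j) B_j m^(p + 1 - j),
but for small m direct computation is fastest:
1 + 32 + 243 + 1024 + 3125 + 7776 = 12201.

12201


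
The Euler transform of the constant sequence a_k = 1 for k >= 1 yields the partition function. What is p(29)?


The Euler transform converts the sequence a_k = 1 into the number of integer partitions.
Using the recurrence or dynamic programming:
p(29) = 4565

4565


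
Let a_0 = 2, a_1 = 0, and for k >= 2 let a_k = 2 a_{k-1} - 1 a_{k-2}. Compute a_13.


Iterating the recurrence forward:
a_0 = 2
a_1 = 0
a_2 = 2*0 - 1*2 = -2
a_3 = 2*-2 - 1*0 = -4
a_4 = 2*-4 - 1*-2 = -6
a_5 = 2*-6 - 1*-4 = -8
a_6 = 2*-8 - 1*-6 = -10
a_7 = 2*-10 - 1*-8 = -12
a_8 = 2*-12 - 1*-10 = -14
a_9 = 2*-14 - 1*-12 = -16
a_10 = 2*-16 - 1*-14 = -18
a_11 = 2*-18 - 1*-16 = -20
a_12 = 2*-20 - 1*-18 = -22
a_13 = 2*-22 - 1*-20 = -24
So a_13 = -24.

-24


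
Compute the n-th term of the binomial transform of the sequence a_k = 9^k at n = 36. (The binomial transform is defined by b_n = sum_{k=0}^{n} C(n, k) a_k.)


With a_k = 9^k, b_n = sum_{k=0}^{n} C(n, k) 9^k = (1 + 9)^n by the binomial theorem.
For n = 36: (1 + 9)^36 = 10^36 = 1000000000000000000000000000000000000.

1000000000000000000000000000000000000


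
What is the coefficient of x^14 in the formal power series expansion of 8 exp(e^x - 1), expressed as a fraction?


exp(e^x - 1) is the exponential generating function for the Bell numbers Bell_k: exp(e^x - 1) = sum_{k>=0} Bell_k x^k / k!.
So the coefficient of x^14 in 8 exp(e^x - 1) is 8 Bell_14 / 14!.
Computing: Bell_14 = 190899322 and 14! = 87178291200, giving
8 * 190899322/87178291200 = 95449661/5448643200.

95449661/5448643200


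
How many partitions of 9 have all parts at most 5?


Using the generating function (1-x)^(-1)(1-x^2)^(-1)...(1-x^5)^(-1),
the coefficient of x^9 counts these restricted partitions.
Result = 23

23


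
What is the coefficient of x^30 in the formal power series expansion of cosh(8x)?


The Maclaurin series is cosh(t) = sum_{m>=0} t^(2m) / (2m)!, so substituting t = 8x, only even powers of x are nonzero, with coefficient of x^(2m) equal to 8^(2m) / (2m)!.
For x^30 the coefficient is 8^30/30! = 1237940039285380274899124224/265252859812191058636308480000000 = 18446744073709551616/3952575621190533915703125.

18446744073709551616/3952575621190533915703125


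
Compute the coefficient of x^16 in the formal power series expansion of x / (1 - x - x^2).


Let f(x) = sum_{k>=0} a_k x^k. Multiplying f(x) * (1 - x - x^2) = x and matching coefficients gives a_0 = 0, a_1 = 1, and a_k = a_{k-1} + a_{k-2} for k >= 2. These are the Fibonacci numbers F_k.
Iterating from F_0 = 0, F_1 = 1:
F_0=0, F_1=1, F_2=1, F_3=2, F_4=3, F_5=5, F_6=8, F_7=13, F_8=21, F_9=34, ...
F_16 = 987.

987


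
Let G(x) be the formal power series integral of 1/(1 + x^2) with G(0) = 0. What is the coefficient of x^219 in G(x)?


1/(1 + x^2) = sum_{j>=0} (-1)^j x^(2j). Integrating termwise with G(0) = 0:
G(x) = sum_{j>=0} (-1)^j x^(2j+1) / (2j+1) = arctan(x).
Only odd powers are nonzero. For x^219 write 219 = 2*109 + 1, giving
(-1)^109 / 219 = -1/219 = -1/219.

-1/219


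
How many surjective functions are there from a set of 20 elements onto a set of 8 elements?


By inclusion-exclusion on which target elements are missed, the number of surjections from an n-set onto a k-set is
surj(n, k) = sum_{j=0}^{k} (-1)^j C(k, j) (k - j)^n.
Equivalently surj(n, k) = k! * S(n, k), where S(n, k) is the Stirling number of the second kind.
For n = 20, k = 8:
S(20, 8) = 15170932662679, so
surj = 8! * 15170932662679 = 40320 * 15170932662679 = 611692004959217280.

611692004959217280


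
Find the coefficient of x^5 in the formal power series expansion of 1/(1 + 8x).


Write 1/(1 + c x) = 1/(1 - (-c) x) and apply the geometric-series identity
1/(1 - y) = sum_{k>=0} y^k to get 1/(1 + c x) = sum_{k>=0} (-c)^k x^k.
So the coefficient of x^k is (-c)^k = (-1)^k * c^k.
Here c = 8 and k = 5:
(-8)^5 = -1 * 32768 = -32768

-32768


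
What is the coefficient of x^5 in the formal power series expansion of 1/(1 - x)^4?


The expansion 1/(1 - x)^r = sum_{k>=0} C(k + r - 1, r - 1) x^k follows from the multiset / negative-binomial theorem (or from repeated differentiation of the geometric series).
For r = 4 and k = 5:
C(8, 3) = 40320 / (6 * 120) = 56.

56


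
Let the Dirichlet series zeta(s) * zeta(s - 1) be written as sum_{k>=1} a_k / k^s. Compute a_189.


Convolution gives a_k = sum_{d | k} d * 1 = sum_{d | k} d = sigma(k), the sum of positive divisors of k.
For k = 189, the divisors are 1, 3, 7, 9, 21, 27, 63, 189, so
sigma(189) = 1 + 3 + 7 + 9 + 21 + 27 + 63 + 189 = 320.

320


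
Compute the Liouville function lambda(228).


The Liouville function is lambda(k) = (-1)^Omega(k), where Omega(k) counts the prime factors of k with multiplicity.
Factoring: 228 = 2 * 2 * 3 * 19, so Omega(228) = 4.
lambda(228) = (-1)^4 = 1.

1


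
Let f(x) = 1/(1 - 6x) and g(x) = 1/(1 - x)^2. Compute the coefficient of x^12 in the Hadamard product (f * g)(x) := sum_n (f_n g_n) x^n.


f has coefficients f_k = 6^k. For g = 1/(1 - x)^2 the coefficient is g_k = C(k + 1, 1) = k + 1. The Hadamard coefficient is (f * g)_k = 6^k * (k + 1).
For k = 12: 6^12 * 13 = 2176782336 * 13 = 28298170368.

28298170368


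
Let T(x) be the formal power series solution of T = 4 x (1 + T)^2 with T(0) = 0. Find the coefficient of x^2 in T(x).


Apply the Lagrange inversion formula: if T = 4 x * phi(T) with phi(t) = (1 + t)^2, then [x^n] T = 4^n * (1/n) [t^(n-1)] phi(t)^n = 4^n * (1/n) [t^(n-1)] (1 + t)^(2n) = 4^n * (1/n) C(2n, n-1).
Using the identity C(2n, n-1) = C(2n, n) * n / (n+1), the unscaled factor equals C(2n, n) / (n+1) = C_n, the n-th Catalan number.
For n = 2: C_2 = C(4, 2) / 3 = 6/3 = 2.
With the 4^2 = 16 factor, the coefficient is 16 * 2 = 32.

32


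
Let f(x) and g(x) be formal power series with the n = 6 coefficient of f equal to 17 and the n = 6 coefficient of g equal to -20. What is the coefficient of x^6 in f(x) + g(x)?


Addition of formal power series is termwise.
The coefficient of x^6 in f + g = 17 + -20
= -3

-3


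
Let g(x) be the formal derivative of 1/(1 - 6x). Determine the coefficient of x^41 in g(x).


Differentiate termwise: d/dx sum_{k>=0} 6^k x^k = sum_{k>=1} k 6^k x^(k-1) = sum_{j>=0} (j+1) 6^(j+1) x^j.
Equivalently, d/dx [1/(1 - 6x)] = 6/(1 - 6x)^2.
For j = 41: 42 * 6^42 = 42 * 481229803398374426442198455156736 = 20211651742731725910572335116582912.

20211651742731725910572335116582912


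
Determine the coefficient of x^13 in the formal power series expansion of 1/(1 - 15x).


The geometric series identity gives 1/(1 - c x) = sum_{k>=0} c^k x^k, so the coefficient of x^k is c^k.
Here c = 15 and k = 13.
Computing: 15^13 = 1946195068359375

1946195068359375


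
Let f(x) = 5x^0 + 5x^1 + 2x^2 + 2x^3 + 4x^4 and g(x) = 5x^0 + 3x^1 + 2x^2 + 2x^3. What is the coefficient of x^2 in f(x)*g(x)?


Cauchy product at x^2:
5*2 + 5*3 + 2*5
= 35

35


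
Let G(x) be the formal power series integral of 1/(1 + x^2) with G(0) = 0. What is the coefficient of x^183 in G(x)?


1/(1 + x^2) = sum_{j>=0} (-1)^j x^(2j). Integrating termwise with G(0) = 0:
G(x) = sum_{j>=0} (-1)^j x^(2j+1) / (2j+1) = arctan(x).
Only odd powers are nonzero. For x^183 write 183 = 2*91 + 1, giving
(-1)^91 / 183 = -1/183 = -1/183.

-1/183


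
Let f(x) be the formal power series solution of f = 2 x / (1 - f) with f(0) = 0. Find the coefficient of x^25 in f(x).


Apply Lagrange inversion: f = 2 x * phi(f) with phi(t) = 1/(1 - t), so
[x^n] f = 2^n * (1/n) [t^(n-1)] phi(t)^n = 2^n * (1/n) [t^(n-1)] (1 - t)^(-n) = 2^n * (1/n) C(2n - 2, n - 1) = 2^n * C_{n-1}.
For n = 25: C_24 = C(48, 24) / 25 = 32247603683100/25 = 1289904147324.
With the 2^25 = 33554432 factor, the coefficient is 33554432 * 1289904147324 = 43282000997901139968.

43282000997901139968


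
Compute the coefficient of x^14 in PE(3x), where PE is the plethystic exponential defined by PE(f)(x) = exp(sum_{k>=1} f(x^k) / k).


With f(x) = 3x, the exponent is sum_{k>=1} 3 x^k / k = 3 * (-ln(1 - x)). Exponentiating:
PE(3x) = exp(-3 ln(1 - x)) = 1/(1 - x)^3.
By the negative binomial expansion, [x^n] 1/(1 - x)^3 = C(n + 2, 2).
For n = 14: C(16, 2) = 120.

120


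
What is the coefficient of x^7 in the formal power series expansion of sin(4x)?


The Maclaurin series is sin(t) = sum_{k>=0} (-1)^k t^(2k+1) / (2k+1)!, so substituting t = 4x, only odd powers of x are nonzero, with coefficient of x^(2k+1) equal to (-1)^k 4^(2k+1) / (2k+1)!.
Write 7 = 2*3 + 1, giving the coefficient (-1)^3 * 4^7 / 7! = -16384/5040 = -1024/315.

-1024/315


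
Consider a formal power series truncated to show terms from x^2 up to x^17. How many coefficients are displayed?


From x^2 to x^17 inclusive, the count is 17 - 2 + 1 = 16.

16


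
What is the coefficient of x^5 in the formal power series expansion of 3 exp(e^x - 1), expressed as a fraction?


exp(e^x - 1) is the exponential generating function for the Bell numbers Bell_k: exp(e^x - 1) = sum_{k>=0} Bell_k x^k / k!.
So the coefficient of x^5 in 3 exp(e^x - 1) is 3 Bell_5 / 5!.
Computing: Bell_5 = 52 and 5! = 120, giving
3 * 52/120 = 13/10.

13/10


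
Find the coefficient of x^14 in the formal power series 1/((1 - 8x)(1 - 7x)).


By partial fractions or Cauchy convolution:
The coefficient equals sum_{k=0}^{14} 8^k * 7^(14-k).
= 30436810578889

30436810578889


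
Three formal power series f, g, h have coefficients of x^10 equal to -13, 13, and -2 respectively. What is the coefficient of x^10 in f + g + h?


Series addition is componentwise:
-13 + 13 + -2
= -2

-2


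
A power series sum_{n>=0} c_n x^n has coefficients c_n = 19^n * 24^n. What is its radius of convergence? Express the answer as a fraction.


By the root test (Cauchy-Hadamard), the radius is R = 1 / limsup_n |c_n|^(1/n).
Here |c_n|^(1/n) = (19^n * 24^n)^(1/n) = 19 * 24 = 456 for all n.
So R = 1/456 = 1/456.

1/456


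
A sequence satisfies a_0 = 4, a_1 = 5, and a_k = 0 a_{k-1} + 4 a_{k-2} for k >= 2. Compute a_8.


The characteristic equation is t^2 - 0 t - 4 = 0, with roots r_1 = 2 and r_2 = -2 (so c_1 = r_1 + r_2, c_2 = -r_1 r_2 as required).
One can use the closed form a_n = A r_1^n + B r_2^n, but direct iteration is more reliable:
a_0 = 4, a_1 = 5, a_2 = 16, a_3 = 20, a_4 = 64, a_5 = 80, a_6 = 256, a_7 = 320, a_8 = 1024.
So a_8 = 1024.

1024


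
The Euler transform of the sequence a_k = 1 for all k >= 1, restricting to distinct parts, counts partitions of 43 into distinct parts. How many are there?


Partitions of 43 into distinct parts can be computed via generating function.
Product (1+x)(1+x^2)(1+x^3)...
The coefficient of x^43 = 1610

1610


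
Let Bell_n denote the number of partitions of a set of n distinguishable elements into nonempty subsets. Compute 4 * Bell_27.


Bell_27 can be computed from the Bell triangle or from Dobinski's identity Bell_n = (1/e) * sum_{k>=0} k^n / k!.
Computing Bell_27 = 545717047936059989389.
Then 4 * 545717047936059989389 = 2182868191744239957556.

2182868191744239957556


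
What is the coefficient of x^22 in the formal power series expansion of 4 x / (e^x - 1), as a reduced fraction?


The exponential generating function for Bernoulli numbers is
x / (e^x - 1) = sum_{k>=0} B_k x^k / k!.
So the coefficient of x^22 in 4 x / (e^x - 1) is 4 B_22 / 22!.
Computing: B_22 = 854513/138, 22! = 1124000727777607680000, giving
4 * 854513/138 / 1124000727777607680000 = 77683/3525275009847951360000.

77683/3525275009847951360000


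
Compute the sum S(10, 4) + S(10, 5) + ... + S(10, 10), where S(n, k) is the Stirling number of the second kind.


By definition, S(n, k) counts partitions of an n-set into exactly k nonempty blocks.
Computing row n = 10 for k = 4..10:
S(10, k): 34105, 42525, 22827, 5880, 750, 45, 1
Sum = 106133.

106133


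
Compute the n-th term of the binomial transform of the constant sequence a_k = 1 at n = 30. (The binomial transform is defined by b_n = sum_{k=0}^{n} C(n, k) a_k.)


With a_k = 1 for all k, b_n = sum_{k=0}^{n} C(n, k) = 2^n by the binomial theorem.
For n = 30: 2^30 = 1073741824.

1073741824


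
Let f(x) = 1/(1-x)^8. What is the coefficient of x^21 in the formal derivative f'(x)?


Differentiate: d/dx [ 1/(1-x)^r ] = r / (1-x)^(r+1).
Here r = 8, so f'(x) = 8 / (1-x)^9.
The expansion of 1/(1-x)^(r+1) has coefficient of x^n equal to C(n+r, r).
So the coefficient of x^21 in f'(x) is
8 * C(29, 8) = 8 * 4292145 = 34337160

34337160


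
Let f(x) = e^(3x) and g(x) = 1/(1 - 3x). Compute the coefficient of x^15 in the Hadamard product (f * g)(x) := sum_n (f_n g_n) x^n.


Expanding: f_k = 3^k/k! (from e^(3x)) and g_k = 3^k (from 1/(1 - 3x)). So the Hadamard coefficient (f * g)_k = 3^k 3^k / k! = (9)^k / k!.
For k = 15: 9^15/15! = 205891132094649/1307674368000 = 282429536481/1793792000.

282429536481/1793792000


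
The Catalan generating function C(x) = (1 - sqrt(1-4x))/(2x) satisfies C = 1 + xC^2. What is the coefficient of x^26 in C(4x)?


Substituting x -> 4x scales the n-th coefficient by 4^n, so [x^26] C(4x) = 4^26 * C_26.
C_26 = C(2*26, 26)/(27) = 495918532948104/27 = 18367353072152.
So 4^26 * 18367353072152 = 4503599627370496 * 18367353072152 = 82719204451526082131124027392.

82719204451526082131124027392


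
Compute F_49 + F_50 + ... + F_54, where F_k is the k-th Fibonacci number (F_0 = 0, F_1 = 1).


Use the identity sum_{k=0}^{N} F_k = F_{N+2} - 1 (which follows from F_{k+2} - F_{k+1} = F_k). Then
sum_{k=49}^{54} F_k = (F_{56} - 1) - (F_{50} - 1) = F_{56} - F_{50}.
Computing: F_{56} = 225851433717, F_{50} = 12586269025, so
Sum = 225851433717 - 12586269025 = 213265164692.

213265164692


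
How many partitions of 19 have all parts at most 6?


Using the generating function (1-x)^(-1)(1-x^2)^(-1)...(1-x^6)^(-1),
the coefficient of x^19 counts these restricted partitions.
Result = 235

235


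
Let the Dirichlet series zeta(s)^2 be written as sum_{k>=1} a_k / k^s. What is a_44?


The Dirichlet convolution of the constant function 1 with itself gives (1 * 1)(k) = sum_{d | k} 1 = d(k), the number of positive divisors of k.
Since zeta(s) = sum_{k>=1} 1/k^s, we have zeta(s)^2 = sum_{k>=1} d(k)/k^s, so a_k = d(k).
For k = 44: the divisors are 1, 2, 4, 11, 22, 44.
Count = 6.

6


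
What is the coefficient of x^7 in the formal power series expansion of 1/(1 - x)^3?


The expansion 1/(1 - x)^r = sum_{k>=0} C(k + r - 1, r - 1) x^k follows from the multiset / negative-binomial theorem (or from repeated differentiation of the geometric series).
For r = 3 and k = 7:
C(9, 2) = 362880 / (2 * 5040) = 36.

36


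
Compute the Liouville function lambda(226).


The Liouville function is lambda(k) = (-1)^Omega(k), where Omega(k) counts the prime factors of k with multiplicity.
Factoring: 226 = 2 * 113, so Omega(226) = 2.
lambda(226) = (-1)^2 = 1.

1


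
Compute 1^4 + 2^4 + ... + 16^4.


This power sum has a closed form given by Faulhaber's formula
sum_{k=1}^{m} k^p = (1 / (p + 1)) * sum_{j=0}^{p} C(p + 1, j) B_j m^(p + 1 - j),
but for small m direct computation is fastest:
1 + 16 + 81 + 256 + 625 + 1296 + 2401 + 4096 + 6561 + 10000 + 14641 + 20736 + 28561 + 38416 + 50625 + 65536 = 243848.

243848


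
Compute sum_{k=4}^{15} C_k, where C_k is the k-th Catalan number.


C_4 through C_15: 14, 42, 132, 429, 1430, 4862, 16796, 58786, 208012, 742900, 2674440, 9694845
Sum = 14 + 42 + 132 + 429 + 1430 + 4862 + 16796 + 58786 + 208012 + 742900 + 2674440 + 9694845
= 13402688

13402688


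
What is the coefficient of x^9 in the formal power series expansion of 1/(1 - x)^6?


The expansion 1/(1 - x)^r = sum_{k>=0} C(k + r - 1, r - 1) x^k follows from the multiset / negative-binomial theorem (or from repeated differentiation of the geometric series).
For r = 6 and k = 9:
C(14, 5) = 87178291200 / (120 * 362880) = 2002.

2002


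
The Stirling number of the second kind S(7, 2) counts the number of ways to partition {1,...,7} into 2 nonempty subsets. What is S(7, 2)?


Using the explicit formula S(n,k) = (1/k!) sum_{j=0}^{k} (-1)^(k-j) C(k,j) j^n:
S(7, 2) = 63
Equivalently, S(n,k) is n! times the coefficient of x^n in the EGF (e^x - 1)^k / k!.

63


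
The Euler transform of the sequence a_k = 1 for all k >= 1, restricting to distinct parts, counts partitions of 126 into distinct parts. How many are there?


Partitions of 126 into distinct parts can be computed via generating function.
Product (1+x)(1+x^2)(1+x^3)...
The coefficient of x^126 = 3457027

3457027


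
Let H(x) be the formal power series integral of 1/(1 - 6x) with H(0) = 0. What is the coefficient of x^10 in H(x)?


1/(1 - 6x) = sum_{k>=0} 6^k x^k. Integrating termwise with H(0) = 0:
H(x) = sum_{k>=0} 6^k x^(k+1) / (k+1) = sum_{m>=1} 6^(m-1) x^m / m.
For m = 10: 6^9/10 = 10077696/10 = 5038848/5.

5038848/5


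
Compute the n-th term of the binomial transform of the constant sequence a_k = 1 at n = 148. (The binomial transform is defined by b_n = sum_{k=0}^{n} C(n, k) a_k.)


With a_k = 1 for all k, b_n = sum_{k=0}^{n} C(n, k) = 2^n by the binomial theorem.
For n = 148: 2^148 = 356811923176489970264571492362373784095686656.

356811923176489970264571492362373784095686656


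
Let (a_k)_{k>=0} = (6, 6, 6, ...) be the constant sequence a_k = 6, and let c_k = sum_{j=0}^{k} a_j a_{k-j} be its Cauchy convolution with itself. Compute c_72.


Since a_j = 6 for all j >= 0, the convolution sum becomes
c_k = sum_{j=0}^{k} 6 * 6 = 36 * (k + 1).
Equivalently, the generating function of (a_k) is 6/(1 - x) and its square is 36/(1 - x)^2 = sum_{k>=0} 36(k + 1) x^k.
For k = 72: 36 * 73 = 2628.

2628


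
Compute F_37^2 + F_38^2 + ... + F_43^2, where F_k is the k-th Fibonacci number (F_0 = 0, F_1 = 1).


There is a standard identity sum_{k=0}^{N} F_k^2 = F_N * F_{N+1} (proved inductively from the telescoping relation F_k^2 = F_k F_{k+1} - F_{k-1} F_k). Then
sum_{k=37}^{43} F_k^2 = F_43 F_44 - F_36 F_37.
Computing: F_43 = 433494437, F_44 = 701408733, F_36 = 14930352, F_37 = 24157817.
Sum = 433494437 * 701408733 - 14930352 * 24157817 = 303696099107356737.

303696099107356737


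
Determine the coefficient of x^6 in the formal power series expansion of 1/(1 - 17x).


The geometric series identity gives 1/(1 - c x) = sum_{k>=0} c^k x^k, so the coefficient of x^k is c^k.
Here c = 17 and k = 6.
Computing: 17^6 = 24137569

24137569


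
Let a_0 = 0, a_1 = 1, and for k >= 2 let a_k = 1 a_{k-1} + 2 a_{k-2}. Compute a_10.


Iterating the recurrence forward:
a_0 = 0
a_1 = 1
a_2 = 1*1 + 2*0 = 1
a_3 = 1*1 + 2*1 = 3
a_4 = 1*3 + 2*1 = 5
a_5 = 1*5 + 2*3 = 11
a_6 = 1*11 + 2*5 = 21
a_7 = 1*21 + 2*11 = 43
a_8 = 1*43 + 2*21 = 85
a_9 = 1*85 + 2*43 = 171
a_10 = 1*171 + 2*85 = 341
So a_10 = 341.

341


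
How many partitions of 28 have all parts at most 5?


Using the generating function (1-x)^(-1)(1-x^2)^(-1)...(1-x^5)^(-1),
the coefficient of x^28 counts these restricted partitions.
Result = 540

540


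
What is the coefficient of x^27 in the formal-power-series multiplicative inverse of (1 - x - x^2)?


Let the inverse be f(x) = sum_{k>=0} a_k x^k. From f(x) * (1 - x - x^2) = 1 and matching coefficients:
 x^0: a_0 = 1.
 x^1: a_1 - a_0 = 0, so a_1 = 1.
 x^k (k >= 2): a_k - a_{k-1} - a_{k-2} = 0, i.e. a_k = a_{k-1} + a_{k-2}.
This is the Fibonacci-type recurrence shifted so that a_0 = a_1 = 1.
Iterating: a_0=1, a_1=1, a_2=2, a_3=3, a_4=5, a_5=8, a_6=13, a_7=21, a_8=34, a_9=55, ...
a_27 = 317811.

317811


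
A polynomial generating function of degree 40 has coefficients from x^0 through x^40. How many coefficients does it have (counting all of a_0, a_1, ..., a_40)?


A polynomial of degree 40 takes the form a_0 + a_1 x + ... + a_40 x^40.
The number of coefficients is 40 + 1 = 41.

41


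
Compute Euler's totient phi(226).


phi(n) counts integers in [1, n] coprime to n. Using the multiplicative formula phi(n) = n * prod_{p | n} (1 - 1/p):
226 = 2 * 113, so
phi(226) = 226 * (1 - 1/2) * (1 - 1/113) = 112.

112


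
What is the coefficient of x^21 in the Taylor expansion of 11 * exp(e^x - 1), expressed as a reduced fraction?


exp(e^x - 1) = sum_{k>=0} Bell_k x^k / k!, where Bell_k is the k-th Bell number.
So the coefficient of x^21 is 11 * Bell_21 / 21!.
Computing: Bell_21 = 474869816156751 and 21! = 51090942171709440000, giving
11 * 474869816156751/51090942171709440000 = 158289938718917/1548210368839680000.

158289938718917/1548210368839680000


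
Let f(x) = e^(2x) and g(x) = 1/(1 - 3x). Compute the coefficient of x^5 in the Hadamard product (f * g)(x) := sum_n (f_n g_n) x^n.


Expanding: f_k = 2^k/k! (from e^(2x)) and g_k = 3^k (from 1/(1 - 3x)). So the Hadamard coefficient (f * g)_k = 2^k 3^k / k! = (6)^k / k!.
For k = 5: 6^5/5! = 7776/120 = 324/5.

324/5


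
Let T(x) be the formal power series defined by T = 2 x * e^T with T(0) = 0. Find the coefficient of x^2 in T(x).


Apply the Lagrange inversion formula: if T = 2 x * phi(T) with phi(t) = e^t, then
[x^n] T = 2^n * (1/n) [t^(n-1)] phi(t)^n = 2^n * (1/n) [t^(n-1)] e^(n t) = 2^n * (1/n) * n^(n-1) / (n-1)! = 2^n * n^(n-1) / n!.
When c = 1 this is the Cayley count of rooted labeled trees on n vertices, divided by n!.
For n = 2: 2^2 * 2^1 / 2! = 4 * 2/2 = 4.

4


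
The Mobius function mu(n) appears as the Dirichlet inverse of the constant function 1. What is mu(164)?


164 has a squared prime factor, so mu(164) = 0.
Factorization reveals a repeated prime.

0


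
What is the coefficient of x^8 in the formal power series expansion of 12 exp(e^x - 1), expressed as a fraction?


exp(e^x - 1) is the exponential generating function for the Bell numbers Bell_k: exp(e^x - 1) = sum_{k>=0} Bell_k x^k / k!.
So the coefficient of x^8 in 12 exp(e^x - 1) is 12 Bell_8 / 8!.
Computing: Bell_8 = 4140 and 8! = 40320, giving
12 * 4140/40320 = 69/56.

69/56


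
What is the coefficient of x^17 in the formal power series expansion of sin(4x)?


The Maclaurin series is sin(t) = sum_{k>=0} (-1)^k t^(2k+1) / (2k+1)!, so substituting t = 4x, only odd powers of x are nonzero, with coefficient of x^(2k+1) equal to (-1)^k 4^(2k+1) / (2k+1)!.
Write 17 = 2*8 + 1, giving the coefficient (-1)^8 * 4^17 / 17! = 17179869184/355687428096000 = 524288/10854718875.

524288/10854718875


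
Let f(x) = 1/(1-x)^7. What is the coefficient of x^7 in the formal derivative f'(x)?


Differentiate: d/dx [ 1/(1-x)^r ] = r / (1-x)^(r+1).
Here r = 7, so f'(x) = 7 / (1-x)^8.
The expansion of 1/(1-x)^(r+1) has coefficient of x^n equal to C(n+r, r).
So the coefficient of x^7 in f'(x) is
7 * C(14, 7) = 7 * 3432 = 24024

24024


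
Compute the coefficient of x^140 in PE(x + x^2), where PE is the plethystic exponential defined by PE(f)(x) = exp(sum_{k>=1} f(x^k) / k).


With f(x) = x + x^2, the exponent is sum_{k>=1} (x^k + x^(2k)) / k = -ln(1 - x) - ln(1 - x^2). Exponentiating:
PE(x + x^2) = 1 / ((1 - x)(1 - x^2)).
This is the generating function for partitions of n into parts of size 1 or 2. The number of 2's can be any j in 0..70, and the rest are 1's, so
[x^140] = floor(140/2) + 1 = 71.

71


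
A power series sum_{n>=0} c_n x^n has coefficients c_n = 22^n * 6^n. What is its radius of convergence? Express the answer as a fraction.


By the root test (Cauchy-Hadamard), the radius is R = 1 / limsup_n |c_n|^(1/n).
Here |c_n|^(1/n) = (22^n * 6^n)^(1/n) = 22 * 6 = 132 for all n.
So R = 1/132 = 1/132.

1/132


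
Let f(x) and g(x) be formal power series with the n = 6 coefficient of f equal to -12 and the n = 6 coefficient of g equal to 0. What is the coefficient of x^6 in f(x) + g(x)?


Addition of formal power series is termwise.
The coefficient of x^6 in f + g = -12 + 0
= -12

-12


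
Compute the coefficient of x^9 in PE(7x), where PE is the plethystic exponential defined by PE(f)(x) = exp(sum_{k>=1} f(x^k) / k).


With f(x) = 7x, the exponent is sum_{k>=1} 7 x^k / k = 7 * (-ln(1 - x)). Exponentiating:
PE(7x) = exp(-7 ln(1 - x)) = 1/(1 - x)^7.
By the negative binomial expansion, [x^n] 1/(1 - x)^7 = C(n + 6, 6).
For n = 9: C(15, 6) = 5005.

5005


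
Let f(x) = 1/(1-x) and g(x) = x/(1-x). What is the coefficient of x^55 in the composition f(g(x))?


First simplify the composition: f(g(x)) = 1/(1 - x/(1-x)) = (1-x)/((1-x) - x) = (1-x)/(1-2x).
Now extract the coefficient. Write (1-x)/(1-2x) = 1/(1-2x) - x/(1-2x).
The coefficient of x^n in 1/(1-2x) is 2^n, and in x/(1-2x) is 2^(n-1) (for n >= 1).
So the coefficient of x^55 is 2^55 - 2^54 = 36028797018963968 - 18014398509481984 = 18014398509481984.

18014398509481984


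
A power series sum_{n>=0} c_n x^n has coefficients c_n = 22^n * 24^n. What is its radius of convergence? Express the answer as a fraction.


By the root test (Cauchy-Hadamard), the radius is R = 1 / limsup_n |c_n|^(1/n).
Here |c_n|^(1/n) = (22^n * 24^n)^(1/n) = 22 * 24 = 528 for all n.
So R = 1/528 = 1/528.

1/528


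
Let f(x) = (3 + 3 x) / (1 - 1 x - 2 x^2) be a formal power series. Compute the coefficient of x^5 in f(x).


Write f(x) = sum_{k>=0} a_k x^k. Multiplying both sides by 1 - 1 x - 2 x^2 gives
(1 - 1 x - 2 x^2) sum_{k>=0} a_k x^k = 3 + 3 x.
Matching coefficients:
 x^0: a_0 = 3
 x^1: a_1 - 1 a_0 = 3  =>  a_1 = 1*3 + 3 = 6
 x^k (k >= 2): a_k = 1 a_{k-1} + 2 a_{k-2}.
Iterating: a_2 = 12, a_3 = 24, a_4 = 48, a_5 = 96.
So the coefficient of x^5 is 96.

96


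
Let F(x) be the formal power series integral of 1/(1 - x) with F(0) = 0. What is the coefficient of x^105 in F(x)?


1/(1 - x) = sum_{k>=0} x^k. Integrating termwise and using F(0) = 0 gives
F(x) = sum_{k>=0} x^(k+1) / (k+1) = sum_{m>=1} x^m / m = -ln(1 - x).
So the coefficient of x^105 is 1/105 = 1/105.

1/105


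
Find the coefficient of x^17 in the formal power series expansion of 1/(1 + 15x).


Write 1/(1 + c x) = 1/(1 - (-c) x) and apply the geometric-series identity
1/(1 - y) = sum_{k>=0} y^k to get 1/(1 + c x) = sum_{k>=0} (-c)^k x^k.
So the coefficient of x^k is (-c)^k = (-1)^k * c^k.
Here c = 15 and k = 17:
(-15)^17 = -1 * 98526125335693359375 = -98526125335693359375

-98526125335693359375


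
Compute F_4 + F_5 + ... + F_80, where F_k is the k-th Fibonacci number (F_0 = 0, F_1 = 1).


Use the identity sum_{k=0}^{N} F_k = F_{N+2} - 1 (which follows from F_{k+2} - F_{k+1} = F_k). Then
sum_{k=4}^{80} F_k = (F_{82} - 1) - (F_{5} - 1) = F_{82} - F_{5}.
Computing: F_{82} = 61305790721611591, F_{5} = 5, so
Sum = 61305790721611591 - 5 = 61305790721611586.

61305790721611586


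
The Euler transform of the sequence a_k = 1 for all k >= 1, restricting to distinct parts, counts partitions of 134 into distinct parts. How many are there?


Partitions of 134 into distinct parts can be computed via generating function.
Product (1+x)(1+x^2)(1+x^3)...
The coefficient of x^134 = 6240974

6240974


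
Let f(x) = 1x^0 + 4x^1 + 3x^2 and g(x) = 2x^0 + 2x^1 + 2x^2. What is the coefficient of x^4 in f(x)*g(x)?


Cauchy product at x^4:
3*2
= 6

6


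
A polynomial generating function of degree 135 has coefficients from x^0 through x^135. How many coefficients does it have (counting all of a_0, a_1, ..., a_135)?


A polynomial of degree 135 takes the form a_0 + a_1 x + ... + a_135 x^135.
The number of coefficients is 135 + 1 = 136.

136


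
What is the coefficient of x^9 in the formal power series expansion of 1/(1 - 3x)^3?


The general identity 1/(1 - c x)^r = sum_{k>=0} c^k C(k + r - 1, r - 1) x^k follows by substituting y = c x into 1/(1 - y)^r = sum_{k>=0} C(k + r - 1, r - 1) y^k.
For c = 3, r = 3, k = 9:
3^9 * C(11, 2) = 19683 * 55 = 1082565.

1082565


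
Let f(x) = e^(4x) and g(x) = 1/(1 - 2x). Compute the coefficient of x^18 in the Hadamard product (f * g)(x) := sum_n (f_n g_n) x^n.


Expanding: f_k = 4^k/k! (from e^(4x)) and g_k = 2^k (from 1/(1 - 2x)). So the Hadamard coefficient (f * g)_k = 4^k 2^k / k! = (8)^k / k!.
For k = 18: 8^18/18! = 18014398509481984/6402373705728000 = 274877906944/97692469875.

274877906944/97692469875


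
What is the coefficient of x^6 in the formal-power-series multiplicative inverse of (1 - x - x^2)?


Let the inverse be f(x) = sum_{k>=0} a_k x^k. From f(x) * (1 - x - x^2) = 1 and matching coefficients:
 x^0: a_0 = 1.
 x^1: a_1 - a_0 = 0, so a_1 = 1.
 x^k (k >= 2): a_k - a_{k-1} - a_{k-2} = 0, i.e. a_k = a_{k-1} + a_{k-2}.
This is the Fibonacci-type recurrence shifted so that a_0 = a_1 = 1.
Iterating: a_0=1, a_1=1, a_2=2, a_3=3, a_4=5, a_5=8, a_6=13
a_6 = 13.

13


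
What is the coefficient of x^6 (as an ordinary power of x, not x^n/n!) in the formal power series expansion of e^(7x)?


The exponential series is e^y = sum_{k>=0} y^k / k!. Substituting y = 7x gives
e^(7x) = sum_{k>=0} 7^k x^k / k!.
So the coefficient of x^n is a^n/n! with a = 7, n = 6:
7^6 / 6! = 117649/720 = 117649/720

117649/720


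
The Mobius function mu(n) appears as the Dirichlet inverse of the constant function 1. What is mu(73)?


73 = 73 (all distinct primes).
mu(73) = (-1)^1 = -1

-1


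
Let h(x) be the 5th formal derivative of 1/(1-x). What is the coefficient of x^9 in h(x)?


Differentiating 5 times: d^5/dx^5 [1/(1-x)] = 5!/(1-x)^6.
The expansion 1/(1-x)^6 = sum_{k>=0} C(k+5, 5) x^k, so the coefficient of x^n in 5!/(1-x)^6 is 5! * C(n+5, 5).
For n = 9: 120 * C(14, 5) = 120 * 2002 = 240240

240240


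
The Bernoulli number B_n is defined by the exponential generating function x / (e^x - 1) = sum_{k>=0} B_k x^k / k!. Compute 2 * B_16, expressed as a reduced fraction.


Bernoulli numbers can also be computed recursively via B_0 = 1 and sum_{j=0}^{m} C(m+1, j) B_j = 0 for m >= 1. Odd-index Bernoulli numbers vanish for k >= 3.
Computing B_16 = -3617/510, so 2 * B_16 = 2 * -3617/510 = -3617/255.

-3617/255


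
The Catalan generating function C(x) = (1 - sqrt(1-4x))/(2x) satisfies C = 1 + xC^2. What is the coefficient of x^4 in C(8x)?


Substituting x -> 8x scales the n-th coefficient by 8^n, so [x^4] C(8x) = 8^4 * C_4.
C_4 = C(2*4, 4)/(5) = 70/5 = 14.
So 8^4 * 14 = 4096 * 14 = 57344.

57344


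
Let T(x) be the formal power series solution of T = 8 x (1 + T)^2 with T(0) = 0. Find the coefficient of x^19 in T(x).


Apply the Lagrange inversion formula: if T = 8 x * phi(T) with phi(t) = (1 + t)^2, then [x^n] T = 8^n * (1/n) [t^(n-1)] phi(t)^n = 8^n * (1/n) [t^(n-1)] (1 + t)^(2n) = 8^n * (1/n) C(2n, n-1).
Using the identity C(2n, n-1) = C(2n, n) * n / (n+1), the unscaled factor equals C(2n, n) / (n+1) = C_n, the n-th Catalan number.
For n = 19: C_19 = C(38, 19) / 20 = 35345263800/20 = 1767263190.
With the 8^19 = 144115188075855872 factor, the coefficient is 144115188075855872 * 1767263190 = 254689467006387010330951680.

254689467006387010330951680


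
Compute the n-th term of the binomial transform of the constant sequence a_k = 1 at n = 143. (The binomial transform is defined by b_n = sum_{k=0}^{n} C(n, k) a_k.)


With a_k = 1 for all k, b_n = sum_{k=0}^{n} C(n, k) = 2^n by the binomial theorem.
For n = 143: 2^143 = 11150372599265311570767859136324180752990208.

11150372599265311570767859136324180752990208


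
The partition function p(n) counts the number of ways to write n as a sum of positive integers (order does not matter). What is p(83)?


Using the generating function prod_{k>=1} 1/(1-x^k), we compute p(83).
By dynamic programming over parts 1 through 83:
p(83) = 23338469

23338469


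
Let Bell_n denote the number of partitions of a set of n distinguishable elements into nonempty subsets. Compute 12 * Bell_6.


Bell_6 can be computed from the Bell triangle or from Dobinski's identity Bell_n = (1/e) * sum_{k>=0} k^n / k!.
Computing Bell_6 = 203.
Then 12 * 203 = 2436.

2436


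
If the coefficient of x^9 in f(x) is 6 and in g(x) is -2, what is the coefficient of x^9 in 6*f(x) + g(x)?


Scalar multiplication scales coefficients: 6 * 6 = 36.
Then add the g coefficient: 36 + -2
= 34

34


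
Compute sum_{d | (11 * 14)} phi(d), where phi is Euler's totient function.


First, 11 * 14 = 154. One classical identity is sum_{d | n} phi(d) = n (each k in [1, n] has a unique gcd with n, and among the k's with gcd(k, n) = n/d there are phi(d) of them). So the sum equals 154. We also verify directly:
Divisors of 154: 1, 2, 7, 11, 14, 22, 77, 154.
phi values: 1, 1, 6, 10, 6, 10, 60, 60.
Sum = 154.

154


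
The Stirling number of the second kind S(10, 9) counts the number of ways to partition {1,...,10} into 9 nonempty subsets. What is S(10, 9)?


Using the explicit formula S(n,k) = (1/k!) sum_{j=0}^{k} (-1)^(k-j) C(k,j) j^n:
S(10, 9) = 45
Equivalently, S(n,k) is n! times the coefficient of x^n in the EGF (e^x - 1)^k / k!.

45


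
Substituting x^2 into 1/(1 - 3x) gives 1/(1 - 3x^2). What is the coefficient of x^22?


The coefficient of x^(2m) in 1/(1 - 3x^2) is 3^m.
With n = 22 = 2*11, the coefficient is 3^11 = 177147.

177147


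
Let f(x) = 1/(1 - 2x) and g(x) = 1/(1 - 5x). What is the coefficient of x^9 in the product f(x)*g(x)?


The coefficient of x^n in f*g is the Cauchy product: sum_{k=0}^{n} a^k * b^(n-k).
With a=2, b=5, n=9:
sum_{k=0}^{9} 2^k * 5^(9-k)
= 3254867

3254867


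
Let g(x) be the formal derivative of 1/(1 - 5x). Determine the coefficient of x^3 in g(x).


Differentiate termwise: d/dx sum_{k>=0} 5^k x^k = sum_{k>=1} k 5^k x^(k-1) = sum_{j>=0} (j+1) 5^(j+1) x^j.
Equivalently, d/dx [1/(1 - 5x)] = 5/(1 - 5x)^2.
For j = 3: 4 * 5^4 = 4 * 625 = 2500.

2500


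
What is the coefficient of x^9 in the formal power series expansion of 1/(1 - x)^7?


The expansion 1/(1 - x)^r = sum_{k>=0} C(k + r - 1, r - 1) x^k follows from the multiset / negative-binomial theorem (or from repeated differentiation of the geometric series).
For r = 7 and k = 9:
C(15, 6) = 1307674368000 / (720 * 362880) = 5005.

5005


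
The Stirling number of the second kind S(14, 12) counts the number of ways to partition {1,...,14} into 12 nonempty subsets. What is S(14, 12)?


Using the explicit formula S(n,k) = (1/k!) sum_{j=0}^{k} (-1)^(k-j) C(k,j) j^n:
S(14, 12) = 3367
Equivalently, S(n,k) is n! times the coefficient of x^n in the EGF (e^x - 1)^k / k!.

3367


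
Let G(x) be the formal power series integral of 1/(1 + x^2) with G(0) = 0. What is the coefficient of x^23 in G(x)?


1/(1 + x^2) = sum_{j>=0} (-1)^j x^(2j). Integrating termwise with G(0) = 0:
G(x) = sum_{j>=0} (-1)^j x^(2j+1) / (2j+1) = arctan(x).
Only odd powers are nonzero. For x^23 write 23 = 2*11 + 1, giving
(-1)^11 / 23 = -1/23 = -1/23.

-1/23


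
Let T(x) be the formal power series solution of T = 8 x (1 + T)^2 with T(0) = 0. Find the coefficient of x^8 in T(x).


Apply the Lagrange inversion formula: if T = 8 x * phi(T) with phi(t) = (1 + t)^2, then [x^n] T = 8^n * (1/n) [t^(n-1)] phi(t)^n = 8^n * (1/n) [t^(n-1)] (1 + t)^(2n) = 8^n * (1/n) C(2n, n-1).
Using the identity C(2n, n-1) = C(2n, n) * n / (n+1), the unscaled factor equals C(2n, n) / (n+1) = C_n, the n-th Catalan number.
For n = 8: C_8 = C(16, 8) / 9 = 12870/9 = 1430.
With the 8^8 = 16777216 factor, the coefficient is 16777216 * 1430 = 23991418880.

23991418880


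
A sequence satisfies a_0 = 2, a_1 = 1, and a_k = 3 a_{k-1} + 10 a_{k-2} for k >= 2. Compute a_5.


The characteristic equation is t^2 - 3 t - 10 = 0, with roots r_1 = 5 and r_2 = -2 (so c_1 = r_1 + r_2, c_2 = -r_1 r_2 as required).
One can use the closed form a_n = A r_1^n + B r_2^n, but direct iteration is more reliable:
a_0 = 2, a_1 = 1, a_2 = 23, a_3 = 79, a_4 = 467, a_5 = 2191.
So a_5 = 2191.

2191
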